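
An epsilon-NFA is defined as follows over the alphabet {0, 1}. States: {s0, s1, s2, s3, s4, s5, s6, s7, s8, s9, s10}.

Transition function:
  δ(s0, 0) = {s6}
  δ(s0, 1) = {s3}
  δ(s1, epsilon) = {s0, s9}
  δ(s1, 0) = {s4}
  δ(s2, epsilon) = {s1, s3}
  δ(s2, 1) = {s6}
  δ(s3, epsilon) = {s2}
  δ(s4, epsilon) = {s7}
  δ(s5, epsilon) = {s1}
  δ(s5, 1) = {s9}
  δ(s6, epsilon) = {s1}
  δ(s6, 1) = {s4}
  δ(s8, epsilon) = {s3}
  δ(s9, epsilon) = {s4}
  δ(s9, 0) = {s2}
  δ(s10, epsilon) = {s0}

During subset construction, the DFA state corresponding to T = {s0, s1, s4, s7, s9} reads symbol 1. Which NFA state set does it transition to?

{s0, s1, s2, s3, s4, s7, s9}

s0 on 1 → {s3}.
No 1-transition from s1, s4, s7, s9.
Union after reading 1: {s3}.
Now take the epsilon-closure:
From s3 via epsilon: add s2.
From s2 via epsilon: add s1.
From s1 via epsilon: add s0, s9.
From s9 via epsilon: add s4.
From s4 via epsilon: add s7.
No new states can be added; the closed set is {s0, s1, s2, s3, s4, s7, s9}.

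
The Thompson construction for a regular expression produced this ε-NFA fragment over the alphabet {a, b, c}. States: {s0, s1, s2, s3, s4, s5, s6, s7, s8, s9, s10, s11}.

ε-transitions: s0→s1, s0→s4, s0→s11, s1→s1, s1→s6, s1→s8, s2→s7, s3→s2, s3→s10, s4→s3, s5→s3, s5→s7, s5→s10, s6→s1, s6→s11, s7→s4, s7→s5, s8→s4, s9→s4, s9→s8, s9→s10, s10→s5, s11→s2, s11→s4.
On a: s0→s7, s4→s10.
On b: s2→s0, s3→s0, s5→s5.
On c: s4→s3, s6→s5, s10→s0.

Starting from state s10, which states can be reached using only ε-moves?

{s2, s3, s4, s5, s7, s10}

Start with {s10}.
From s10 via ε: add s5.
From s5 via ε: add s3, s7.
From s3 via ε: add s2.
From s7 via ε: add s4.
No new states can be added; the closed set is {s2, s3, s4, s5, s7, s10}.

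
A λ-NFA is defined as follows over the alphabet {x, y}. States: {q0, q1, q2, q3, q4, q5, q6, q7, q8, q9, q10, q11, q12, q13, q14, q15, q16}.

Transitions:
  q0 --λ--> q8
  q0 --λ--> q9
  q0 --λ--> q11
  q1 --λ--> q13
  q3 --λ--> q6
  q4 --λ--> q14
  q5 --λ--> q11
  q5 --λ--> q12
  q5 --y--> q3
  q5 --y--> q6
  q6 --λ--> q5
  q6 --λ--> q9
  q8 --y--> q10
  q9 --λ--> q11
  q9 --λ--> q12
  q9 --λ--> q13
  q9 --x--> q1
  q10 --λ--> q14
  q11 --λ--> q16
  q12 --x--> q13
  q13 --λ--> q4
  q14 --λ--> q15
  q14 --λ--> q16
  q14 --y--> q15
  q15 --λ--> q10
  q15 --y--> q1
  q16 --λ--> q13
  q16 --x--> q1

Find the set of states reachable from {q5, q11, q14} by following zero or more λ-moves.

Start with {q5, q11, q14}.
From q5 via λ: add q12.
From q11 via λ: add q16.
From q14 via λ: add q15.
From q15 via λ: add q10.
From q16 via λ: add q13.
From q13 via λ: add q4.
No new states can be added; the closed set is {q4, q5, q10, q11, q12, q13, q14, q15, q16}.

{q4, q5, q10, q11, q12, q13, q14, q15, q16}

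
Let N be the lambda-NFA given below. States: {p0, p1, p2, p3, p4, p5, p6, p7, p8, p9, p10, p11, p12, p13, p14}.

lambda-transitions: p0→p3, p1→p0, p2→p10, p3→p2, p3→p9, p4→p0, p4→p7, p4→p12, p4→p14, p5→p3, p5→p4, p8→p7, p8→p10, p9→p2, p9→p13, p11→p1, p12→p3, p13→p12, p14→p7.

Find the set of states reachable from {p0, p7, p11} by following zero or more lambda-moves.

{p0, p1, p2, p3, p7, p9, p10, p11, p12, p13}

Start with {p0, p7, p11}.
From p0 via lambda: add p3.
From p11 via lambda: add p1.
From p3 via lambda: add p2, p9.
From p2 via lambda: add p10.
From p9 via lambda: add p13.
From p13 via lambda: add p12.
No new states can be added; the closed set is {p0, p1, p2, p3, p7, p9, p10, p11, p12, p13}.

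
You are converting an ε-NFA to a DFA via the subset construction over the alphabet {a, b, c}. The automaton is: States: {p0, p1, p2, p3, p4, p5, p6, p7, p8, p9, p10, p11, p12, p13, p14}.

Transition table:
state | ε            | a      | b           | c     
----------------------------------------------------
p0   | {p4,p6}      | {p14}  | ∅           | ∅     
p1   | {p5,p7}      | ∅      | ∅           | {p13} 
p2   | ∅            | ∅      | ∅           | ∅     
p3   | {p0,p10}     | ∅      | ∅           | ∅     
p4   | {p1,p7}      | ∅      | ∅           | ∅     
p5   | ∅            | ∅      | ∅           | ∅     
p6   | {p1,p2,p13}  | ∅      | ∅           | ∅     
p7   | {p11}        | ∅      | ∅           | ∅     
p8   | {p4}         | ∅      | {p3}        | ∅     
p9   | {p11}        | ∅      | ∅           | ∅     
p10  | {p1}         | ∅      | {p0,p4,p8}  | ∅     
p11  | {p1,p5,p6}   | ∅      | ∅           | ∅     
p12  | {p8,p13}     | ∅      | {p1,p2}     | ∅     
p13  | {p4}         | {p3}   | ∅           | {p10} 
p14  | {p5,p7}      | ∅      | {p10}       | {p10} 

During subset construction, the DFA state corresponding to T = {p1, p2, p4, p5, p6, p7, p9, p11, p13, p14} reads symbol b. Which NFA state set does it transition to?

p14 on b → {p10}.
No b-transition from p1, p2, p4, p5, p6, p7, p9, p11, p13.
Union after reading b: {p10}.
Now take the ε-closure:
From p10 via ε: add p1.
From p1 via ε: add p5, p7.
From p7 via ε: add p11.
From p11 via ε: add p6.
From p6 via ε: add p2, p13.
From p13 via ε: add p4.
No new states can be added; the closed set is {p1, p2, p4, p5, p6, p7, p10, p11, p13}.

{p1, p2, p4, p5, p6, p7, p10, p11, p13}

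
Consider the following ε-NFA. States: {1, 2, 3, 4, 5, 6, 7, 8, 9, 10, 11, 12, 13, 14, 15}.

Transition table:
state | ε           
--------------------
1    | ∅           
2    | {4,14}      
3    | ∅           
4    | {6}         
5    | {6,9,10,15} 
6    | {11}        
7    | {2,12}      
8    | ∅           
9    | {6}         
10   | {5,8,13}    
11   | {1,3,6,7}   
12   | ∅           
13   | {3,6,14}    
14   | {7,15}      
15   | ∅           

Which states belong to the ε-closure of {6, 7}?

{1, 2, 3, 4, 6, 7, 11, 12, 14, 15}

Start with {6, 7}.
From 6 via ε: add 11.
From 7 via ε: add 2, 12.
From 2 via ε: add 4, 14.
From 11 via ε: add 1, 3.
From 14 via ε: add 15.
No new states can be added; the closed set is {1, 2, 3, 4, 6, 7, 11, 12, 14, 15}.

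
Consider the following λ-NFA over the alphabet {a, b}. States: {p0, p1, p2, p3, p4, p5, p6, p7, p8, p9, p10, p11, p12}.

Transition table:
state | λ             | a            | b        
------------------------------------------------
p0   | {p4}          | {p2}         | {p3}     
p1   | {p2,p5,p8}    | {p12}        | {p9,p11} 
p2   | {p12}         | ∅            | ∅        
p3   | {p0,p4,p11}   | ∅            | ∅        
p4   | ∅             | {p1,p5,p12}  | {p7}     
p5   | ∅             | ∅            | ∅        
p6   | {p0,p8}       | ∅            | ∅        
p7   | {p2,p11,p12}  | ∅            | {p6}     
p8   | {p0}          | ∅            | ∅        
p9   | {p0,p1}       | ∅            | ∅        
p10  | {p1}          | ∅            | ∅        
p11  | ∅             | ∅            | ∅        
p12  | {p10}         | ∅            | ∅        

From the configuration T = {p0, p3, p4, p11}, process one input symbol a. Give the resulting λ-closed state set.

{p0, p1, p2, p4, p5, p8, p10, p12}

p0 on a → {p2}.
p4 on a → {p1, p5, p12}.
No a-transition from p3, p11.
Union after reading a: {p1, p2, p5, p12}.
Now take the λ-closure:
From p1 via λ: add p8.
From p12 via λ: add p10.
From p8 via λ: add p0.
From p0 via λ: add p4.
No new states can be added; the closed set is {p0, p1, p2, p4, p5, p8, p10, p12}.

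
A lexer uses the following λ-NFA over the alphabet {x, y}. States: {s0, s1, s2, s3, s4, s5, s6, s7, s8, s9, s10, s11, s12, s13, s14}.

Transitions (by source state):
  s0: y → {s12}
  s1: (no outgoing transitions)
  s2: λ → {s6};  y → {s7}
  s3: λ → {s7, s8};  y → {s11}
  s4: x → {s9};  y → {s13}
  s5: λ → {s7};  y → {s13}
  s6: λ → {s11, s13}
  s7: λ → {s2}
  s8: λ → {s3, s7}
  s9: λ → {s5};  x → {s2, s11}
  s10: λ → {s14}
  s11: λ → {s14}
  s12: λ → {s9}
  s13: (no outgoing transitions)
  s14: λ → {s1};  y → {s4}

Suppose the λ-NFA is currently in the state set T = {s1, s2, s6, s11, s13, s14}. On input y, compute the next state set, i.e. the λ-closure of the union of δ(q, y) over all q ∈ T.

s2 on y → {s7}.
s14 on y → {s4}.
No y-transition from s1, s6, s11, s13.
Union after reading y: {s4, s7}.
Now take the λ-closure:
From s7 via λ: add s2.
From s2 via λ: add s6.
From s6 via λ: add s11, s13.
From s11 via λ: add s14.
From s14 via λ: add s1.
No new states can be added; the closed set is {s1, s2, s4, s6, s7, s11, s13, s14}.

{s1, s2, s4, s6, s7, s11, s13, s14}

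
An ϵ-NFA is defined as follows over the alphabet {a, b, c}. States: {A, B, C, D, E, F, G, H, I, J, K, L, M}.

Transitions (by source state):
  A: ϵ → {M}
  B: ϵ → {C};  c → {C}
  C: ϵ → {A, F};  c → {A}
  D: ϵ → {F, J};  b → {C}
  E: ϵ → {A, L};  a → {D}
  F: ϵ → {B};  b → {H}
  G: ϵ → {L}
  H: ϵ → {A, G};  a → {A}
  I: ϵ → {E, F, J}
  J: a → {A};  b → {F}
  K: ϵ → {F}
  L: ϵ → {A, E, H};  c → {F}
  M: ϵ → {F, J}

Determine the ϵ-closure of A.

{A, B, C, F, J, M}

Start with {A}.
From A via ϵ: add M.
From M via ϵ: add F, J.
From F via ϵ: add B.
From B via ϵ: add C.
No new states can be added; the closed set is {A, B, C, F, J, M}.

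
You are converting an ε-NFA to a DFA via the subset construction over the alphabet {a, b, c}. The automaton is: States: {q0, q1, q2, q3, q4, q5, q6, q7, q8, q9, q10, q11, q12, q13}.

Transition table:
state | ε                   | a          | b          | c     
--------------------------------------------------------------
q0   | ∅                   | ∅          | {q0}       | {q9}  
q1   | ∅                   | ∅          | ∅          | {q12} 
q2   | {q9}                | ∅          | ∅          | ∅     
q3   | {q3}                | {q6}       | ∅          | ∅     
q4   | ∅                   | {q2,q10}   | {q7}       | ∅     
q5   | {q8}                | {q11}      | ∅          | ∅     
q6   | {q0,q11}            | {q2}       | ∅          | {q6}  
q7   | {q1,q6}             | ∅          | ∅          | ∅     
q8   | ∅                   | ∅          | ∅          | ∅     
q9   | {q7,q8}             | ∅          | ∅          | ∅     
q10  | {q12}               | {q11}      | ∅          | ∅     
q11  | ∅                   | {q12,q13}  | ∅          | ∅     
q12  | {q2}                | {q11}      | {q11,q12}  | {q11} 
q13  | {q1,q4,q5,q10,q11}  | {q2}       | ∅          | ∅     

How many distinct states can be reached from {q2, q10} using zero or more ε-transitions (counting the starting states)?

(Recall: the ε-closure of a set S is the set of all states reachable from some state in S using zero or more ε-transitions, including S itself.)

Start with {q2, q10}.
From q2 via ε: add q9.
From q10 via ε: add q12.
From q9 via ε: add q7, q8.
From q7 via ε: add q1, q6.
From q6 via ε: add q0, q11.
ε-closure = {q0, q1, q2, q6, q7, q8, q9, q10, q11, q12}, which has 10 states.

10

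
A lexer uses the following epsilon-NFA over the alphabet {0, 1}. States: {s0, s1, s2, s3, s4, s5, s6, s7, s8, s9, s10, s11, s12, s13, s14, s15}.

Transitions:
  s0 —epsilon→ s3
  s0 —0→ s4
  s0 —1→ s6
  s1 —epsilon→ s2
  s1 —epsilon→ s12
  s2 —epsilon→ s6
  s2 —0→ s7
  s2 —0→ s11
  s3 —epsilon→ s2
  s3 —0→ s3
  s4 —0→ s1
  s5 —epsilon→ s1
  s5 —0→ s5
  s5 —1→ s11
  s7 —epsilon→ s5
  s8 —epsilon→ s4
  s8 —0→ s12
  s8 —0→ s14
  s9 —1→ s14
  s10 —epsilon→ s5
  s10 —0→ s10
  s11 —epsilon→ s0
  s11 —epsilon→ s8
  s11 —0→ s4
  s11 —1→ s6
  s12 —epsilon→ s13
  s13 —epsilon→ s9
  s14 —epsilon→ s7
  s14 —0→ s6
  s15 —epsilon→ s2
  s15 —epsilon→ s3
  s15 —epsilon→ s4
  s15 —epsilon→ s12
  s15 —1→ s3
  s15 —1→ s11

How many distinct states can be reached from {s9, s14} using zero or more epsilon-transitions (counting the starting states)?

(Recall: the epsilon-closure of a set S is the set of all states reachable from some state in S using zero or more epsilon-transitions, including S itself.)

9

Start with {s9, s14}.
From s14 via epsilon: add s7.
From s7 via epsilon: add s5.
From s5 via epsilon: add s1.
From s1 via epsilon: add s2, s12.
From s2 via epsilon: add s6.
From s12 via epsilon: add s13.
epsilon-closure = {s1, s2, s5, s6, s7, s9, s12, s13, s14}, which has 9 states.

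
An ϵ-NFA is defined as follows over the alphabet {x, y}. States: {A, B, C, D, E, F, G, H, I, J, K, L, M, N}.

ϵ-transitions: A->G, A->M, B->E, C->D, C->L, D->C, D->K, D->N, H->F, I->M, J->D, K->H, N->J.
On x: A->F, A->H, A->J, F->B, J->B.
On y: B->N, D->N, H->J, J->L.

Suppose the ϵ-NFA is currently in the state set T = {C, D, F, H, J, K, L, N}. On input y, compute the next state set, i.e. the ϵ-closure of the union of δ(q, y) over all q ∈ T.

D on y → {N}.
H on y → {J}.
J on y → {L}.
No y-transition from C, F, K, L, N.
Union after reading y: {J, L, N}.
Now take the ϵ-closure:
From J via ϵ: add D.
From D via ϵ: add C, K.
From K via ϵ: add H.
From H via ϵ: add F.
No new states can be added; the closed set is {C, D, F, H, J, K, L, N}.

{C, D, F, H, J, K, L, N}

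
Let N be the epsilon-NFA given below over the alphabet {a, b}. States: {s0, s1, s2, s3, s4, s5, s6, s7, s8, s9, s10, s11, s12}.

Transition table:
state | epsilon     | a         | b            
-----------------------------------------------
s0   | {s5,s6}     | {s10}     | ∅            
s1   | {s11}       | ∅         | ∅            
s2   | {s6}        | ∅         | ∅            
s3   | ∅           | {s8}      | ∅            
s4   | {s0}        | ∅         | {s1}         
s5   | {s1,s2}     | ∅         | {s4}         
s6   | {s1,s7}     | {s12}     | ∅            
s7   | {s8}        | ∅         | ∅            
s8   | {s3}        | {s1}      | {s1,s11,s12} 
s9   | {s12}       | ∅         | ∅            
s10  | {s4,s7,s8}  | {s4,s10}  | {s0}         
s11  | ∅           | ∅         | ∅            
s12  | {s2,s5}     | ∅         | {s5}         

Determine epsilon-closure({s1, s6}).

Start with {s1, s6}.
From s1 via epsilon: add s11.
From s6 via epsilon: add s7.
From s7 via epsilon: add s8.
From s8 via epsilon: add s3.
No new states can be added; the closed set is {s1, s3, s6, s7, s8, s11}.

{s1, s3, s6, s7, s8, s11}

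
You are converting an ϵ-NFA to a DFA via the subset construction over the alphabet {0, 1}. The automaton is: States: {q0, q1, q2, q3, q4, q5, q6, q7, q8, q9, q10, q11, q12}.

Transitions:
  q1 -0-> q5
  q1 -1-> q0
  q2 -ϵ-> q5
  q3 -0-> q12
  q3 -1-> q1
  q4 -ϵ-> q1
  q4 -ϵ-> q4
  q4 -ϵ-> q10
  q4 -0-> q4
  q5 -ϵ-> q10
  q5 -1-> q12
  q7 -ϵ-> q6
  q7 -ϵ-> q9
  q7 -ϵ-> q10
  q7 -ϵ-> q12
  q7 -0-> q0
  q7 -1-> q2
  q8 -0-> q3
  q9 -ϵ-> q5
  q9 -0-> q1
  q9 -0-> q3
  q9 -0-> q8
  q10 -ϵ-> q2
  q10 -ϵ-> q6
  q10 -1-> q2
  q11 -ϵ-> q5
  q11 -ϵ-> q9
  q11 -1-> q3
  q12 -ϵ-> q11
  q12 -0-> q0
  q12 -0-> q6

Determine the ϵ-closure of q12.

Start with {q12}.
From q12 via ϵ: add q11.
From q11 via ϵ: add q5, q9.
From q5 via ϵ: add q10.
From q10 via ϵ: add q2, q6.
No new states can be added; the closed set is {q2, q5, q6, q9, q10, q11, q12}.

{q2, q5, q6, q9, q10, q11, q12}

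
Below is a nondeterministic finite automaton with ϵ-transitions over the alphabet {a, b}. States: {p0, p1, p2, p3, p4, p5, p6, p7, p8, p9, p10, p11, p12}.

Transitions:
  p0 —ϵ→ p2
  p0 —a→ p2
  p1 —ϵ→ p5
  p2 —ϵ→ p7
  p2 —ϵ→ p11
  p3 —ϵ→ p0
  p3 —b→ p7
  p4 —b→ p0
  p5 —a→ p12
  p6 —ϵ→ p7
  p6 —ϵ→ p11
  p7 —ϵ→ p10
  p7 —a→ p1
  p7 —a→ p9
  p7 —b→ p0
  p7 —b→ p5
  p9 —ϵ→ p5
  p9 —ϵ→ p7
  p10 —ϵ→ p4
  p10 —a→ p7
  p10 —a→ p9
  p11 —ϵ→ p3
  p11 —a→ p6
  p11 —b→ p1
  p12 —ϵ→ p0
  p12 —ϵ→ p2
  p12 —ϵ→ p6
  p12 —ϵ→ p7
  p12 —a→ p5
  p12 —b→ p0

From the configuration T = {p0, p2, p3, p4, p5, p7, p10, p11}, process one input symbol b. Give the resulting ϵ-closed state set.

p3 on b → {p7}.
p4 on b → {p0}.
p7 on b → {p0, p5}.
p11 on b → {p1}.
No b-transition from p0, p2, p5, p10.
Union after reading b: {p0, p1, p5, p7}.
Now take the ϵ-closure:
From p0 via ϵ: add p2.
From p7 via ϵ: add p10.
From p2 via ϵ: add p11.
From p10 via ϵ: add p4.
From p11 via ϵ: add p3.
No new states can be added; the closed set is {p0, p1, p2, p3, p4, p5, p7, p10, p11}.

{p0, p1, p2, p3, p4, p5, p7, p10, p11}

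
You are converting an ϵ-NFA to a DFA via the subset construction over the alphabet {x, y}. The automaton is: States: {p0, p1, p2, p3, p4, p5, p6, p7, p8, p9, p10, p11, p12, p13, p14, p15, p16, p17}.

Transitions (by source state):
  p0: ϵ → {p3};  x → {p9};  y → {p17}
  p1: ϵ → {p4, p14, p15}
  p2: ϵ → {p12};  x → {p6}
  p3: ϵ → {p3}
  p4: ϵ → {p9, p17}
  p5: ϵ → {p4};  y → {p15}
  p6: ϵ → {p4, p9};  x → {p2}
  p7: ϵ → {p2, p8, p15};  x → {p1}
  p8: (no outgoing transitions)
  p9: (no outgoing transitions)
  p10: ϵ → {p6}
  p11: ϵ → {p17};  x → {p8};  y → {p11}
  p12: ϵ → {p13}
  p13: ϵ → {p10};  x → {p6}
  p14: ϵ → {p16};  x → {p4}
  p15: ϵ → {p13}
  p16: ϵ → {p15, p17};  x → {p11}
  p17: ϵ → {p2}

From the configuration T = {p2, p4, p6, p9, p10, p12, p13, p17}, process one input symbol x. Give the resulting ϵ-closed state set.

{p2, p4, p6, p9, p10, p12, p13, p17}

p2 on x → {p6}.
p6 on x → {p2}.
p13 on x → {p6}.
No x-transition from p4, p9, p10, p12, p17.
Union after reading x: {p2, p6}.
Now take the ϵ-closure:
From p2 via ϵ: add p12.
From p6 via ϵ: add p4, p9.
From p4 via ϵ: add p17.
From p12 via ϵ: add p13.
From p13 via ϵ: add p10.
No new states can be added; the closed set is {p2, p4, p6, p9, p10, p12, p13, p17}.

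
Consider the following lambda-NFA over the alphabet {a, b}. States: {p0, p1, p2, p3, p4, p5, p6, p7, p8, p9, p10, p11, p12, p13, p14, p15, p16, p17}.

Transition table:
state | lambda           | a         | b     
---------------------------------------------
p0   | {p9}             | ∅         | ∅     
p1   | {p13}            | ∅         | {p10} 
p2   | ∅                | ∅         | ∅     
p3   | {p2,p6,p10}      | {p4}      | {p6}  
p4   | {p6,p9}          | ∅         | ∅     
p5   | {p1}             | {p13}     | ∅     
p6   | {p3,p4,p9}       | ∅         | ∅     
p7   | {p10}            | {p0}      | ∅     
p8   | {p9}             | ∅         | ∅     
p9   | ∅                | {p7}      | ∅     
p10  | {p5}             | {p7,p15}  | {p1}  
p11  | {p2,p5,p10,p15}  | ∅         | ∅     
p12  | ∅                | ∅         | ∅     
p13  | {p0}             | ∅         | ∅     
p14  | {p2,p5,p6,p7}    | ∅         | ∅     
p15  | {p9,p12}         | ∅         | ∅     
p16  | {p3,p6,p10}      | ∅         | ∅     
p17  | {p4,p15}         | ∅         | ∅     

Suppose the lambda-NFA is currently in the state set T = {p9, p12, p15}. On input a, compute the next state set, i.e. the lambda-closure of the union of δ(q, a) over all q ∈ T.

p9 on a → {p7}.
No a-transition from p12, p15.
Union after reading a: {p7}.
Now take the lambda-closure:
From p7 via lambda: add p10.
From p10 via lambda: add p5.
From p5 via lambda: add p1.
From p1 via lambda: add p13.
From p13 via lambda: add p0.
From p0 via lambda: add p9.
No new states can be added; the closed set is {p0, p1, p5, p7, p9, p10, p13}.

{p0, p1, p5, p7, p9, p10, p13}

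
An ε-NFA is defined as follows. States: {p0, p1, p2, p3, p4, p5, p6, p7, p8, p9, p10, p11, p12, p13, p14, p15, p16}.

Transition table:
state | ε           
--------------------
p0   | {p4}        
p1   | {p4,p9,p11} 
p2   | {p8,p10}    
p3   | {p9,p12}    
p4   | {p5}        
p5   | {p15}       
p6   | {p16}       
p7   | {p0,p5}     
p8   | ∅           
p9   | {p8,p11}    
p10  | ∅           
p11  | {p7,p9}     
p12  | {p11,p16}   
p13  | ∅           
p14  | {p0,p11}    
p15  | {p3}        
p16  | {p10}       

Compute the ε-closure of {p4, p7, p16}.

{p0, p3, p4, p5, p7, p8, p9, p10, p11, p12, p15, p16}

Start with {p4, p7, p16}.
From p4 via ε: add p5.
From p7 via ε: add p0.
From p16 via ε: add p10.
From p5 via ε: add p15.
From p15 via ε: add p3.
From p3 via ε: add p9, p12.
From p9 via ε: add p8, p11.
No new states can be added; the closed set is {p0, p3, p4, p5, p7, p8, p9, p10, p11, p12, p15, p16}.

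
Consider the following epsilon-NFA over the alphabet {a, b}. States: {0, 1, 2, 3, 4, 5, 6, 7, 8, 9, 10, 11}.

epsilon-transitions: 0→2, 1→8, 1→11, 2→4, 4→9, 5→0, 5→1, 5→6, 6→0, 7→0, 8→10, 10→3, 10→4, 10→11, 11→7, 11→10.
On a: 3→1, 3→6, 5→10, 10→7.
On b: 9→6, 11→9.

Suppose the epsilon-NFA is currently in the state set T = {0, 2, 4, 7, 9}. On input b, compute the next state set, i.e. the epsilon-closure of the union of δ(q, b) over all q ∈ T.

{0, 2, 4, 6, 9}

9 on b → {6}.
No b-transition from 0, 2, 4, 7.
Union after reading b: {6}.
Now take the epsilon-closure:
From 6 via epsilon: add 0.
From 0 via epsilon: add 2.
From 2 via epsilon: add 4.
From 4 via epsilon: add 9.
No new states can be added; the closed set is {0, 2, 4, 6, 9}.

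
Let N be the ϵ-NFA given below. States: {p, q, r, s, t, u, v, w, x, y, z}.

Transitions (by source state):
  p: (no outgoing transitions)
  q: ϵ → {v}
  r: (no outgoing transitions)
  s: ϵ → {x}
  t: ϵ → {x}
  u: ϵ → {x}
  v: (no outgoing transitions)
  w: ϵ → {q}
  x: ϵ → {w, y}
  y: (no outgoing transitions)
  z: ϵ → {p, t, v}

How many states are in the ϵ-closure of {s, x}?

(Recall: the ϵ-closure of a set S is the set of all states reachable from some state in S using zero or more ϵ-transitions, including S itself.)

Start with {s, x}.
From x via ϵ: add w, y.
From w via ϵ: add q.
From q via ϵ: add v.
ϵ-closure = {q, s, v, w, x, y}, which has 6 states.

6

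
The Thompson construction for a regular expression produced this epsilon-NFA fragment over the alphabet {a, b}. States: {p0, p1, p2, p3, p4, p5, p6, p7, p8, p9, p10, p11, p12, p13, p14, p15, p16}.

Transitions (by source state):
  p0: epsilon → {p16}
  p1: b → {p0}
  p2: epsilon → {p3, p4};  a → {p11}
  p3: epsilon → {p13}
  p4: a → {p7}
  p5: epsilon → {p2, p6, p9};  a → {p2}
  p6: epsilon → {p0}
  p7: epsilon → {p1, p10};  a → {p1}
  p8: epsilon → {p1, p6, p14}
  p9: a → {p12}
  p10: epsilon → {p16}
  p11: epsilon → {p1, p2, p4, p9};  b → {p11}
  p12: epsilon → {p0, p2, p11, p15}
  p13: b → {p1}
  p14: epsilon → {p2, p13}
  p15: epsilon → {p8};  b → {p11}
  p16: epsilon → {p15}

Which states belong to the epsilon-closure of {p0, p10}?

{p0, p1, p2, p3, p4, p6, p8, p10, p13, p14, p15, p16}

Start with {p0, p10}.
From p0 via epsilon: add p16.
From p16 via epsilon: add p15.
From p15 via epsilon: add p8.
From p8 via epsilon: add p1, p6, p14.
From p14 via epsilon: add p2, p13.
From p2 via epsilon: add p3, p4.
No new states can be added; the closed set is {p0, p1, p2, p3, p4, p6, p8, p10, p13, p14, p15, p16}.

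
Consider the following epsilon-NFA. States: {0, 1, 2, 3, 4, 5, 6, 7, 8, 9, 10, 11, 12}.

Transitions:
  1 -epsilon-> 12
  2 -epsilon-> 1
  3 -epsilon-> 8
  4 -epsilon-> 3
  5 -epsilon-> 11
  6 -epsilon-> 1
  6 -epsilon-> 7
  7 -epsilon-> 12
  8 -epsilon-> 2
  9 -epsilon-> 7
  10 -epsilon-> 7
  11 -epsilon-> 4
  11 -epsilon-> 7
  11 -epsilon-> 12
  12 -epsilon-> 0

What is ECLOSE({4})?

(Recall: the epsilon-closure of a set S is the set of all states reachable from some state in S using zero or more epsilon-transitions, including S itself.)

{0, 1, 2, 3, 4, 8, 12}

Start with {4}.
From 4 via epsilon: add 3.
From 3 via epsilon: add 8.
From 8 via epsilon: add 2.
From 2 via epsilon: add 1.
From 1 via epsilon: add 12.
From 12 via epsilon: add 0.
No new states can be added; the closed set is {0, 1, 2, 3, 4, 8, 12}.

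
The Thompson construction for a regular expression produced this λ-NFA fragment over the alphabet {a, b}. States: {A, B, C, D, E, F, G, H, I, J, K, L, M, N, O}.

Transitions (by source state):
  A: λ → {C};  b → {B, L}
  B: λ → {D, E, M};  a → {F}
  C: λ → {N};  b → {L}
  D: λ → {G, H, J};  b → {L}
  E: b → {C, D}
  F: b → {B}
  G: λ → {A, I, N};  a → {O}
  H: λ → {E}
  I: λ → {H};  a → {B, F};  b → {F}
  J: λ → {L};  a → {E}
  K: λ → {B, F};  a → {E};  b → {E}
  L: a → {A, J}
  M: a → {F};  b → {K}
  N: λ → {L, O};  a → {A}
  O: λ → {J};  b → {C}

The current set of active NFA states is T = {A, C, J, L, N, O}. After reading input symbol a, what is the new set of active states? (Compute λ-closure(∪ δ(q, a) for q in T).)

{A, C, E, J, L, N, O}

J on a → {E}.
L on a → {A, J}.
N on a → {A}.
No a-transition from A, C, O.
Union after reading a: {A, E, J}.
Now take the λ-closure:
From A via λ: add C.
From J via λ: add L.
From C via λ: add N.
From N via λ: add O.
No new states can be added; the closed set is {A, C, E, J, L, N, O}.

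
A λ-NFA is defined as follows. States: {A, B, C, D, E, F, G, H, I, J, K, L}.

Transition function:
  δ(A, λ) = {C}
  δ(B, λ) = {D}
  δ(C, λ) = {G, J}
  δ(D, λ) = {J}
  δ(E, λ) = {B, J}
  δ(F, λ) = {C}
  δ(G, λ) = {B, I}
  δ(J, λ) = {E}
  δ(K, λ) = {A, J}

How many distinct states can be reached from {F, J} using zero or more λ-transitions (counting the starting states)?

8

Start with {F, J}.
From F via λ: add C.
From J via λ: add E.
From C via λ: add G.
From E via λ: add B.
From B via λ: add D.
From G via λ: add I.
λ-closure = {B, C, D, E, F, G, I, J}, which has 8 states.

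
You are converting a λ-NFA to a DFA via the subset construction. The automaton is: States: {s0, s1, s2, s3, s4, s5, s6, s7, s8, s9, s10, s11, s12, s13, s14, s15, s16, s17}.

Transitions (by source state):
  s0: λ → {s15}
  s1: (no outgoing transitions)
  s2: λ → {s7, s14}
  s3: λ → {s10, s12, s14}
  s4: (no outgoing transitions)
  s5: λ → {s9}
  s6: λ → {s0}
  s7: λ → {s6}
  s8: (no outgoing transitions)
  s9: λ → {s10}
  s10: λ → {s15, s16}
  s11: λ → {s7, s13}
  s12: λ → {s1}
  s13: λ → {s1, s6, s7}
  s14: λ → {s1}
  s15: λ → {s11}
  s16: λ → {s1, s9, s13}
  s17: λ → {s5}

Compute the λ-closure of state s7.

Start with {s7}.
From s7 via λ: add s6.
From s6 via λ: add s0.
From s0 via λ: add s15.
From s15 via λ: add s11.
From s11 via λ: add s13.
From s13 via λ: add s1.
No new states can be added; the closed set is {s0, s1, s6, s7, s11, s13, s15}.

{s0, s1, s6, s7, s11, s13, s15}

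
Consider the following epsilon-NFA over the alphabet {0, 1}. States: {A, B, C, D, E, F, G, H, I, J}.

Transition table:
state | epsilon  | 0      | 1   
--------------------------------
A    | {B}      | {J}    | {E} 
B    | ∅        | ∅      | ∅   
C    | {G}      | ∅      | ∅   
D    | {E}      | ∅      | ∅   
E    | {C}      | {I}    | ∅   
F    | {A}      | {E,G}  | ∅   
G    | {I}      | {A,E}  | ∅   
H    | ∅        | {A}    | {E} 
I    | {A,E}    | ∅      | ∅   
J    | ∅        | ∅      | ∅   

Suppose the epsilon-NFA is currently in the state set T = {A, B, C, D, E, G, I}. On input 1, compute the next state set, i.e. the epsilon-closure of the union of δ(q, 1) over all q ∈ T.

A on 1 → {E}.
No 1-transition from B, C, D, E, G, I.
Union after reading 1: {E}.
Now take the epsilon-closure:
From E via epsilon: add C.
From C via epsilon: add G.
From G via epsilon: add I.
From I via epsilon: add A.
From A via epsilon: add B.
No new states can be added; the closed set is {A, B, C, E, G, I}.

{A, B, C, E, G, I}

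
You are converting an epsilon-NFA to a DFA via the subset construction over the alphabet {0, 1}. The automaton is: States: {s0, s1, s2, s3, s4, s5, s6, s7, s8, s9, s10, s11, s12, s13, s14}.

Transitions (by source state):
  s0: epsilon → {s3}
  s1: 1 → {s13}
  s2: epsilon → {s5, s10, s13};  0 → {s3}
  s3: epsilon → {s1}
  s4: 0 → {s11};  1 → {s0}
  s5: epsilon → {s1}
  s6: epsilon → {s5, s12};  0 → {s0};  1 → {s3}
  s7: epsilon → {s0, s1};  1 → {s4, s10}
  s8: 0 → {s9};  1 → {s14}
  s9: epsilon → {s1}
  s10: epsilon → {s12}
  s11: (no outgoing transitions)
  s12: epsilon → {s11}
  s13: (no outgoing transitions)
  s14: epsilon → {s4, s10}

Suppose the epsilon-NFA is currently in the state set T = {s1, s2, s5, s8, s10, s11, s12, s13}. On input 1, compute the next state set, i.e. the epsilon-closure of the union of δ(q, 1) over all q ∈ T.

{s4, s10, s11, s12, s13, s14}

s1 on 1 → {s13}.
s8 on 1 → {s14}.
No 1-transition from s2, s5, s10, s11, s12, s13.
Union after reading 1: {s13, s14}.
Now take the epsilon-closure:
From s14 via epsilon: add s4, s10.
From s10 via epsilon: add s12.
From s12 via epsilon: add s11.
No new states can be added; the closed set is {s4, s10, s11, s12, s13, s14}.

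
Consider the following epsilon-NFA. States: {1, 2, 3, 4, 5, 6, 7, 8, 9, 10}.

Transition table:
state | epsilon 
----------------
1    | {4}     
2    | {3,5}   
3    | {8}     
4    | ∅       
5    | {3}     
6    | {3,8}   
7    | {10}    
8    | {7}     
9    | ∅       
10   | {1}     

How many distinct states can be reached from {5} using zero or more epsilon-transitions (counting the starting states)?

7

Start with {5}.
From 5 via epsilon: add 3.
From 3 via epsilon: add 8.
From 8 via epsilon: add 7.
From 7 via epsilon: add 10.
From 10 via epsilon: add 1.
From 1 via epsilon: add 4.
epsilon-closure = {1, 3, 4, 5, 7, 8, 10}, which has 7 states.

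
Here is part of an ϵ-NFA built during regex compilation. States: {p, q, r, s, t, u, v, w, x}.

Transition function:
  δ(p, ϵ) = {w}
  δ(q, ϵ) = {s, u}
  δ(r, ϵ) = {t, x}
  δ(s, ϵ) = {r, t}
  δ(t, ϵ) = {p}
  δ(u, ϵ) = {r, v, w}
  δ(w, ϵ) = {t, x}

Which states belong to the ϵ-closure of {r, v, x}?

Start with {r, v, x}.
From r via ϵ: add t.
From t via ϵ: add p.
From p via ϵ: add w.
No new states can be added; the closed set is {p, r, t, v, w, x}.

{p, r, t, v, w, x}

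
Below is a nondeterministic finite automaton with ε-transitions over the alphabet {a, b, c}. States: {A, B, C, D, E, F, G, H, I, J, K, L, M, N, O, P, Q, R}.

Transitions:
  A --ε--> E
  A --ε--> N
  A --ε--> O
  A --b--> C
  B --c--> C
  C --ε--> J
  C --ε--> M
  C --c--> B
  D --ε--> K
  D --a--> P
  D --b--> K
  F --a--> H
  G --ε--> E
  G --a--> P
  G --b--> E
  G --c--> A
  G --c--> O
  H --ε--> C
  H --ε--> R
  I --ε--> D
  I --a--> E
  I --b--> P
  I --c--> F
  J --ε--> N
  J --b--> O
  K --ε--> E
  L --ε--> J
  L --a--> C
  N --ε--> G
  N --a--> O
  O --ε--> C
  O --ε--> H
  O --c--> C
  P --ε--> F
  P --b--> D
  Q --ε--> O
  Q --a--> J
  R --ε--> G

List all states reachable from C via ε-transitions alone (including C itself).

{C, E, G, J, M, N}

Start with {C}.
From C via ε: add J, M.
From J via ε: add N.
From N via ε: add G.
From G via ε: add E.
No new states can be added; the closed set is {C, E, G, J, M, N}.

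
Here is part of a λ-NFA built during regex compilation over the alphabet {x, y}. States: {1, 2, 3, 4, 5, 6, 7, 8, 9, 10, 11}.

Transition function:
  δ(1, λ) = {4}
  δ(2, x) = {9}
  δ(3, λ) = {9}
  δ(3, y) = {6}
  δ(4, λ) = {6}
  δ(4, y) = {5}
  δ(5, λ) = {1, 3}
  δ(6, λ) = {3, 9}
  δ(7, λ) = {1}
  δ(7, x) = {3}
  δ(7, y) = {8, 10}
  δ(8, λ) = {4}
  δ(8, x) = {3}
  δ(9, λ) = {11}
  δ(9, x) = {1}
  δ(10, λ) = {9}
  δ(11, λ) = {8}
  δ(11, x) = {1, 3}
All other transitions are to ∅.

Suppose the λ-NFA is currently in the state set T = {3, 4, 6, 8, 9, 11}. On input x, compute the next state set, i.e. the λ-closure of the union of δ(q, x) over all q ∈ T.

8 on x → {3}.
9 on x → {1}.
11 on x → {1, 3}.
No x-transition from 3, 4, 6.
Union after reading x: {1, 3}.
Now take the λ-closure:
From 1 via λ: add 4.
From 3 via λ: add 9.
From 4 via λ: add 6.
From 9 via λ: add 11.
From 11 via λ: add 8.
No new states can be added; the closed set is {1, 3, 4, 6, 8, 9, 11}.

{1, 3, 4, 6, 8, 9, 11}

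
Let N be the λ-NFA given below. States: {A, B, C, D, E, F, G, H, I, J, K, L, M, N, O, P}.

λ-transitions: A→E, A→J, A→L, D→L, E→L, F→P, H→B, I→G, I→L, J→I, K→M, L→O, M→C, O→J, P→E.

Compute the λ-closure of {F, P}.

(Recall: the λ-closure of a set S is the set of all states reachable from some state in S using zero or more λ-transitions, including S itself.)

Start with {F, P}.
From P via λ: add E.
From E via λ: add L.
From L via λ: add O.
From O via λ: add J.
From J via λ: add I.
From I via λ: add G.
No new states can be added; the closed set is {E, F, G, I, J, L, O, P}.

{E, F, G, I, J, L, O, P}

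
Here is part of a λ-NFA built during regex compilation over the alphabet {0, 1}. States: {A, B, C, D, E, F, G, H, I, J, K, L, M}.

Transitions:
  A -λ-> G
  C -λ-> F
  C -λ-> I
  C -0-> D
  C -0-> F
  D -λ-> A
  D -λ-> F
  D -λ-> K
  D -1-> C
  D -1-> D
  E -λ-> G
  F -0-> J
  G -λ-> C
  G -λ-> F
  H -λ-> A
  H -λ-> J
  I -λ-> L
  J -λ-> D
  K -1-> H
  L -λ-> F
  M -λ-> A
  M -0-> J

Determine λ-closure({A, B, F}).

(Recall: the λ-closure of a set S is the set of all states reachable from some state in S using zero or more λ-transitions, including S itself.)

Start with {A, B, F}.
From A via λ: add G.
From G via λ: add C.
From C via λ: add I.
From I via λ: add L.
No new states can be added; the closed set is {A, B, C, F, G, I, L}.

{A, B, C, F, G, I, L}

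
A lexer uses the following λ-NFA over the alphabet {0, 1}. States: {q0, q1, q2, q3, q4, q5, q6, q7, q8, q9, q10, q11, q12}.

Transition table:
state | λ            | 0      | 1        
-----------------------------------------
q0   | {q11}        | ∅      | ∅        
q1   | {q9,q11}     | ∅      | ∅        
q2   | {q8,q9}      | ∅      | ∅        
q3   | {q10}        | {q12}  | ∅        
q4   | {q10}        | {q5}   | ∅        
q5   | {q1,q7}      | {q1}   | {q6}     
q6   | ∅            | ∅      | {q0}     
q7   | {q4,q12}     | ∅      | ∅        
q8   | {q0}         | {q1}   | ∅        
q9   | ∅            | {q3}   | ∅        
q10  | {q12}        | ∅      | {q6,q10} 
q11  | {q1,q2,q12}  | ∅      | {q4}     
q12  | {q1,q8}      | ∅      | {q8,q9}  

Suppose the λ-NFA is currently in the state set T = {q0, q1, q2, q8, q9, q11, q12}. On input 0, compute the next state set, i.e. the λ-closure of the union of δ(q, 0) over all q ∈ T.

q8 on 0 → {q1}.
q9 on 0 → {q3}.
No 0-transition from q0, q1, q2, q11, q12.
Union after reading 0: {q1, q3}.
Now take the λ-closure:
From q1 via λ: add q9, q11.
From q3 via λ: add q10.
From q10 via λ: add q12.
From q11 via λ: add q2.
From q2 via λ: add q8.
From q8 via λ: add q0.
No new states can be added; the closed set is {q0, q1, q2, q3, q8, q9, q10, q11, q12}.

{q0, q1, q2, q3, q8, q9, q10, q11, q12}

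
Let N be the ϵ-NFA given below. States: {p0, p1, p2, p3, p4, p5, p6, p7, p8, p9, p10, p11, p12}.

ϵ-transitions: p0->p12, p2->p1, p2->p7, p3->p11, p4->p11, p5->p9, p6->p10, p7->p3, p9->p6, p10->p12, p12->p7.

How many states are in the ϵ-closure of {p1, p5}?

Start with {p1, p5}.
From p5 via ϵ: add p9.
From p9 via ϵ: add p6.
From p6 via ϵ: add p10.
From p10 via ϵ: add p12.
From p12 via ϵ: add p7.
From p7 via ϵ: add p3.
From p3 via ϵ: add p11.
ϵ-closure = {p1, p3, p5, p6, p7, p9, p10, p11, p12}, which has 9 states.

9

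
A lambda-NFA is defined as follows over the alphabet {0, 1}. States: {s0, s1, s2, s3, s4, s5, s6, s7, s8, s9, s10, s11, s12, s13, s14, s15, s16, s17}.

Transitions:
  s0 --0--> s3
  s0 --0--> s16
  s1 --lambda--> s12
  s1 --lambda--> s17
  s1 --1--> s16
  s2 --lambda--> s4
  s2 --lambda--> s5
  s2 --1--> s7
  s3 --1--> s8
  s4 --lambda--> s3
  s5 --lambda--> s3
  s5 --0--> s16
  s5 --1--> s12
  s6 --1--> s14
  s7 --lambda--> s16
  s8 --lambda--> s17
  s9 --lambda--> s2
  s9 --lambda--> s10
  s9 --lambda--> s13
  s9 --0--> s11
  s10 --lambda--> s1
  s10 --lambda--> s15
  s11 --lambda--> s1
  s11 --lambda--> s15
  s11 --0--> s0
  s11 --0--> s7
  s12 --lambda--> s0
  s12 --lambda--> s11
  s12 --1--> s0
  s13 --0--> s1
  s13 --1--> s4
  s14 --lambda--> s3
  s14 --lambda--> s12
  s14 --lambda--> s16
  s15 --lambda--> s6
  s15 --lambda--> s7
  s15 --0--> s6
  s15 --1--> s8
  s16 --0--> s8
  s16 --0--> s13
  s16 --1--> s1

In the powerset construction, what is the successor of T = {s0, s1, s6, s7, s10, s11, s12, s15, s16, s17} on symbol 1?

s1 on 1 → {s16}.
s6 on 1 → {s14}.
s12 on 1 → {s0}.
s15 on 1 → {s8}.
s16 on 1 → {s1}.
No 1-transition from s0, s7, s10, s11, s17.
Union after reading 1: {s0, s1, s8, s14, s16}.
Now take the lambda-closure:
From s1 via lambda: add s12, s17.
From s14 via lambda: add s3.
From s12 via lambda: add s11.
From s11 via lambda: add s15.
From s15 via lambda: add s6, s7.
No new states can be added; the closed set is {s0, s1, s3, s6, s7, s8, s11, s12, s14, s15, s16, s17}.

{s0, s1, s3, s6, s7, s8, s11, s12, s14, s15, s16, s17}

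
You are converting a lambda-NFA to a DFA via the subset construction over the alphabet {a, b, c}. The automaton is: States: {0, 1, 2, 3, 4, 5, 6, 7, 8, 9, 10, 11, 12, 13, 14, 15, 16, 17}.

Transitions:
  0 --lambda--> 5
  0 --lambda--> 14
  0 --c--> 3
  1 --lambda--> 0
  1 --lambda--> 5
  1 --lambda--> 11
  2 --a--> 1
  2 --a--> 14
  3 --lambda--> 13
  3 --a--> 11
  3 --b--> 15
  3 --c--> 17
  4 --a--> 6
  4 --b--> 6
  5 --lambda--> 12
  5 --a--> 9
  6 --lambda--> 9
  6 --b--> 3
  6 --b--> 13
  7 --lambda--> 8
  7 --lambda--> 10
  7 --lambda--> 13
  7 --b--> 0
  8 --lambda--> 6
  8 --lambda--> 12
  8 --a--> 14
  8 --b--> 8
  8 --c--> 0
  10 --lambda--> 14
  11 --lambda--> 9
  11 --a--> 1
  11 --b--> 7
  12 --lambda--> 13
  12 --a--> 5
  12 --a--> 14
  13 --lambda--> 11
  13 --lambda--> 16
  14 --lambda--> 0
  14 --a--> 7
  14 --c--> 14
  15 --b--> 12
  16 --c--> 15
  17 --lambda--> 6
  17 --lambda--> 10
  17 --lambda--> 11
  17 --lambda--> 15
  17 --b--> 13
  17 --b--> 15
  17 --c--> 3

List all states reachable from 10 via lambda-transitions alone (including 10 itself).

{0, 5, 9, 10, 11, 12, 13, 14, 16}

Start with {10}.
From 10 via lambda: add 14.
From 14 via lambda: add 0.
From 0 via lambda: add 5.
From 5 via lambda: add 12.
From 12 via lambda: add 13.
From 13 via lambda: add 11, 16.
From 11 via lambda: add 9.
No new states can be added; the closed set is {0, 5, 9, 10, 11, 12, 13, 14, 16}.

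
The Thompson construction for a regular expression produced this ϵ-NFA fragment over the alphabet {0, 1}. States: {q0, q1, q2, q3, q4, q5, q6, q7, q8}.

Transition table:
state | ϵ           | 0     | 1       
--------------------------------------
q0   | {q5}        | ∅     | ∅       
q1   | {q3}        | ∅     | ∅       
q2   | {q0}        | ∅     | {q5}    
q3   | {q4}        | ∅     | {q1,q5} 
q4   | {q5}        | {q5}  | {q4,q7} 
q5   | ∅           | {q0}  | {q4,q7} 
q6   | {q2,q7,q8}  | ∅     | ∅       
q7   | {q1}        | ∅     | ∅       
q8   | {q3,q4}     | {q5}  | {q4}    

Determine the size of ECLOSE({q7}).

5

Start with {q7}.
From q7 via ϵ: add q1.
From q1 via ϵ: add q3.
From q3 via ϵ: add q4.
From q4 via ϵ: add q5.
ϵ-closure = {q1, q3, q4, q5, q7}, which has 5 states.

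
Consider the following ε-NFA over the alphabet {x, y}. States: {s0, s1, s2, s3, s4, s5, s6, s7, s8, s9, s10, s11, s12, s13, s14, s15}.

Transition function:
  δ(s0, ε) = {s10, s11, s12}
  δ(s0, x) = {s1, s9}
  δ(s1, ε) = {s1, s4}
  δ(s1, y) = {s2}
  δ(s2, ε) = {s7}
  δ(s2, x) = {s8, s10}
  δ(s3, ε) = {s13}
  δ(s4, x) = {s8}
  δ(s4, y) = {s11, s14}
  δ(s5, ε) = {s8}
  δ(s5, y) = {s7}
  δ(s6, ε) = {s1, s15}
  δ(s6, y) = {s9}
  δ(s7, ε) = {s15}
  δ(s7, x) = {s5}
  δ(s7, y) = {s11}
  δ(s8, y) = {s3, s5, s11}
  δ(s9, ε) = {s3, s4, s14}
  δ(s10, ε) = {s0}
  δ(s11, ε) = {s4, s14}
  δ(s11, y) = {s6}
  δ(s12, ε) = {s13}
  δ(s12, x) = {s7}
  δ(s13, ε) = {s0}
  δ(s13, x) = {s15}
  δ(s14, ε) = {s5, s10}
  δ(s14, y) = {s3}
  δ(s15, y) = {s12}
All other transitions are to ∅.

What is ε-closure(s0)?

{s0, s4, s5, s8, s10, s11, s12, s13, s14}

Start with {s0}.
From s0 via ε: add s10, s11, s12.
From s11 via ε: add s4, s14.
From s12 via ε: add s13.
From s14 via ε: add s5.
From s5 via ε: add s8.
No new states can be added; the closed set is {s0, s4, s5, s8, s10, s11, s12, s13, s14}.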